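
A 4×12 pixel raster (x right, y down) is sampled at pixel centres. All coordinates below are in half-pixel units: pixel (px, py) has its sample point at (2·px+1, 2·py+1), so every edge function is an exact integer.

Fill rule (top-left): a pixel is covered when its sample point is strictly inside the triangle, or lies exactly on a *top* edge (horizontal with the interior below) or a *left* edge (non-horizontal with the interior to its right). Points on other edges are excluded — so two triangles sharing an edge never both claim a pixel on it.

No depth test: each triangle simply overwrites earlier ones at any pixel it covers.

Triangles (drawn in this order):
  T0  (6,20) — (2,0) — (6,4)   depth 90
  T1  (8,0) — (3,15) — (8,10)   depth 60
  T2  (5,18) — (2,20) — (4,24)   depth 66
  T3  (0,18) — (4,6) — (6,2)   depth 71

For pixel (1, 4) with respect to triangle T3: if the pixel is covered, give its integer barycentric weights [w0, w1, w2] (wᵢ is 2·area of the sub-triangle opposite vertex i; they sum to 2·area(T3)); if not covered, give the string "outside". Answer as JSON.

T0:
  2·area = 64
  edge (6, 20)→(2, 0): d=(-4,-20) top-left  bias=+0
  edge (2, 0)→(6, 4): d=(4,4) right/bottom  bias=-1
  edge (6, 4)→(6, 20): d=(0,16) right/bottom  bias=-1
    (1,0)@(3, 1): e=[16,0,48] → ·  [on edge]
    (1,1)@(3, 3): e=[8,8,48] → █
    (2,1)@(5, 3): e=[48,0,16] → ·  [on edge]
    (1,2)@(3, 5): e=[0,16,48] → █  [on edge]
    (2,2)@(5, 5): e=[40,8,16] → █
    (3,2)@(7, 5): e=[80,0,-16] → ·  [on edge]
    (1,3)@(3, 7): e=[-8,24,48] → ·
    (2,3)@(5, 7): e=[32,16,16] → █
    (3,3)@(7, 7): e=[72,8,-16] → ·
    (2,4)@(5, 9): e=[24,24,16] → █
    (3,4)@(7, 9): e=[64,16,-16] → ·
    (2,5)@(5, 11): e=[16,32,16] → █
    (2,7)@(5, 15): e=[0,48,16] → █  [on edge]
  covered (8 px):
    · · · ·
    · █ · ·
    · █ █ ·
    · · █ ·
    · · █ ·
    · · █ ·
    · · █ ·
    · · █ ·
    · · · ·
    · · · ·
    · · · ·
    · · · ·
T1:
  2·area = 50  (B↔C swapped to make it positive)
  edge (8, 0)→(8, 10): d=(0,10) right/bottom  bias=-1
  edge (8, 10)→(3, 15): d=(-5,5) right/bottom  bias=-1
  edge (3, 15)→(8, 0): d=(5,-15) top-left  bias=+0
    (3,1)@(7, 3): e=[10,40,0] → █  [on edge]
    (3,2)@(7, 5): e=[10,30,10] → █
    (3,3)@(7, 7): e=[10,20,20] → █
    (2,4)@(5, 9): e=[30,20,0] → █  [on edge]
    (2,5)@(5, 11): e=[30,10,10] → █
    (3,5)@(7, 11): e=[10,0,40] → ·  [on edge]
    (2,6)@(5, 13): e=[30,0,20] → ·  [on edge]
    (1,7)@(3, 15): e=[50,0,0] → ·  [on edge]
    (0,8)@(1, 17): e=[70,0,-20] → ·  [on edge]
    (0,10)@(1, 21): e=[70,-20,0] → ·  [on edge]
  covered (6 px):
    · · · ·
    · · · █
    · · · █
    · · · █
    · · █ █
    · · █ ·
    · · · ·
    · · · ·
    · · · ·
    · · · ·
    · · · ·
    · · · ·
T2:
  2·area = 16  (B↔C swapped to make it positive)
  edge (5, 18)→(4, 24): d=(-1,6) right/bottom  bias=-1
  edge (4, 24)→(2, 20): d=(-2,-4) top-left  bias=+0
  edge (2, 20)→(5, 18): d=(3,-2) top-left  bias=+0
    (1,10)@(3, 21): e=[9,2,5] → █
    (2,10)@(5, 21): e=[-3,10,9] → ·
    (1,11)@(3, 23): e=[7,-2,11] → ·
  covered (1 px):
    · · · ·
    · · · ·
    · · · ·
    · · · ·
    · · · ·
    · · · ·
    · · · ·
    · · · ·
    · · · ·
    · · · ·
    · █ · ·
    · · · ·
T3:
  2·area = 8
  edge (0, 18)→(4, 6): d=(4,-12) top-left  bias=+0
  edge (4, 6)→(6, 2): d=(2,-4) top-left  bias=+0
  edge (6, 2)→(0, 18): d=(-6,16) right/bottom  bias=-1
    (2,1)@(5, 3): e=[0,-2,10] → ·  [on edge]
    (1,4)@(3, 9): e=[0,2,6] → █  [on edge]
    (2,4)@(5, 9): e=[24,10,-26] → ·
    (1,5)@(3, 11): e=[8,6,-6] → ·
    (0,7)@(1, 15): e=[0,6,2] → █  [on edge]
    (1,7)@(3, 15): e=[24,14,-30] → ·
    (0,8)@(1, 17): e=[8,10,-10] → ·
  covered (2 px):
    · · · ·
    · · · ·
    · · · ·
    · · · ·
    · █ · ·
    · · · ·
    · · · ·
    █ · · ·
    · · · ·
    · · · ·
    · · · ·
    · · · ·

Final: [2,6,0]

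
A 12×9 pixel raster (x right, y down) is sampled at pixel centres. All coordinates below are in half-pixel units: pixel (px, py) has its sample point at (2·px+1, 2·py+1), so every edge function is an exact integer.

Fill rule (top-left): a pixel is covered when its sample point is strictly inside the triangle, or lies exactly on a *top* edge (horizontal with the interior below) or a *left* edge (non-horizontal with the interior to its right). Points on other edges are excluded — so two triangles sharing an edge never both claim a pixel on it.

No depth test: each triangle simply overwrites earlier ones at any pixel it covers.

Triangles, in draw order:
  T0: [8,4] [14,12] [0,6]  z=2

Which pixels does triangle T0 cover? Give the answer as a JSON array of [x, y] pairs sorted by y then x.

T0:
  2·area = 76
  edge (8, 4)→(14, 12): d=(6,8) right/bottom  bias=-1
  edge (14, 12)→(0, 6): d=(-14,-6) top-left  bias=+0
  edge (0, 6)→(8, 4): d=(8,-2) top-left  bias=+0
    (2,2)@(5, 5): e=[30,44,2] → #
    (3,2)@(7, 5): e=[14,56,6] → #
    (4,2)@(9, 5): e=[-2,68,10] → ·
    (1,3)@(3, 7): e=[58,4,14] → #
    (4,3)@(9, 7): e=[10,40,26] → #
    (5,3)@(11, 7): e=[-6,52,30] → ·
    (1,4)@(3, 9): e=[70,-24,30] → ·
    (2,4)@(5, 9): e=[54,-12,34] → ·
    (3,4)@(7, 9): e=[38,0,38] → #  [on edge]
    (5,4)@(11, 9): e=[6,24,46] → #
    (6,4)@(13, 9): e=[-10,36,50] → ·
    (3,5)@(7, 11): e=[50,-28,54] → ·
    (10,7)@(21, 15): e=[-38,0,114] → ·  [on edge]
  covered (10 px):
    · · · · · · · · · · · ·
    · · · · · · · · · · · ·
    · · # # · · · · · · · ·
    · # # # # · · · · · · ·
    · · · # # # · · · · · ·
    · · · · · · # · · · · ·
    · · · · · · · · · · · ·
    · · · · · · · · · · · ·
    · · · · · · · · · · · ·

Final: [[2,2],[3,2],[1,3],[2,3],[3,3],[4,3],[3,4],[4,4],[5,4],[6,5]]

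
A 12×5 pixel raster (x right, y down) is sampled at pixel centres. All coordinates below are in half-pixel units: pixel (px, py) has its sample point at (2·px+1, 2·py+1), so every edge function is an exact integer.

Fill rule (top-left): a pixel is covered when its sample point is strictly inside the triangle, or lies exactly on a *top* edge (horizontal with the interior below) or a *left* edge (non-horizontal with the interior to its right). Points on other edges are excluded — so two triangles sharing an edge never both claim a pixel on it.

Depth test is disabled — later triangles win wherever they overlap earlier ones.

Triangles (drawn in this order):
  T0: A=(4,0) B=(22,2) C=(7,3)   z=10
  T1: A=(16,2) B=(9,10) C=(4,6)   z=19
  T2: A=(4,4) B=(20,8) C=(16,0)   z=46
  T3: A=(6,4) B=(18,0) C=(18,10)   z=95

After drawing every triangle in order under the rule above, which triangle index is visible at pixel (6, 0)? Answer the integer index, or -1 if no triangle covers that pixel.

T0:
  2·area = 48
  edge (4, 0)→(22, 2): d=(18,2) right/bottom  bias=-1
  edge (22, 2)→(7, 3): d=(-15,1) right/bottom  bias=-1
  edge (7, 3)→(4, 0): d=(-3,-3) top-left  bias=+0
    (2,0)@(5, 1): e=[16,32,0] → X  [on edge]
    (3,0)@(7, 1): e=[12,30,6] → X
    (4,0)@(9, 1): e=[8,28,12] → X
    (5,0)@(11, 1): e=[4,26,18] → X
    (6,0)@(13, 1): e=[0,24,24] → .  [on edge]
    (2,1)@(5, 3): e=[52,2,-6] → .
    (3,1)@(7, 3): e=[48,0,0] → .  [on edge]
    (4,1)@(9, 3): e=[44,-2,6] → .
    (5,1)@(11, 3): e=[40,-4,12] → .
    (4,2)@(9, 5): e=[80,-32,0] → .  [on edge]
    (5,3)@(11, 7): e=[112,-64,0] → .  [on edge]
    (6,4)@(13, 9): e=[144,-96,0] → .  [on edge]
  covered (4 px):
    . . X X X X . . . . . .
    . . . . . . . . . . . .
    . . . . . . . . . . . .
    . . . . . . . . . . . .
    . . . . . . . . . . . .
T1:
  2·area = 68
  edge (16, 2)→(9, 10): d=(-7,8) right/bottom  bias=-1
  edge (9, 10)→(4, 6): d=(-5,-4) top-left  bias=+0
  edge (4, 6)→(16, 2): d=(12,-4) top-left  bias=+0
    (9,0)@(19, 1): e=[-17,85,0] → .  [on edge]
    (6,1)@(13, 3): e=[17,51,0] → X  [on edge]
    (7,1)@(15, 3): e=[1,59,8] → X
    (8,1)@(17, 3): e=[-15,67,16] → .
    (3,2)@(7, 5): e=[51,17,0] → X  [on edge]
    (4,2)@(9, 5): e=[35,25,8] → X
    (5,2)@(11, 5): e=[19,33,16] → X
    (7,2)@(15, 5): e=[-13,49,32] → .
    (0,3)@(1, 7): e=[85,-17,0] → .  [on edge]
    (3,3)@(7, 7): e=[37,7,24] → X
    (6,3)@(13, 7): e=[-11,31,48] → .
    (3,4)@(7, 9): e=[23,-3,48] → .
  covered (10 px):
    . . . . . . . . . . . .
    . . . . . . X X . . . .
    . . . X X X X . . . . .
    . . . X X X . . . . . .
    . . . . X . . . . . . .
T2:
  2·area = 112  (B↔C swapped to make it positive)
  edge (4, 4)→(16, 0): d=(12,-4) top-left  bias=+0
  edge (16, 0)→(20, 8): d=(4,8) right/bottom  bias=-1
  edge (20, 8)→(4, 4): d=(-16,-4) top-left  bias=+0
    (6,0)@(13, 1): e=[0,28,84] → X  [on edge]
    (7,0)@(15, 1): e=[8,12,92] → X
    (8,0)@(17, 1): e=[16,-4,100] → .
    (3,1)@(7, 3): e=[0,84,28] → X  [on edge]
    (4,1)@(9, 3): e=[8,68,36] → X
    (5,1)@(11, 3): e=[16,52,44] → X
    (8,1)@(17, 3): e=[40,4,68] → X
    (9,1)@(19, 3): e=[48,-12,76] → .
    (0,2)@(1, 5): e=[0,140,-28] → .  [on edge]
    (3,2)@(7, 5): e=[24,92,-4] → .
    (4,2)@(9, 5): e=[32,76,4] → X
    (9,2)@(19, 5): e=[72,-4,44] → .
  covered (15 px):
    . . . . . . X X . . . .
    . . . X X X X X X . . .
    . . . . X X X X X . . .
    . . . . . . . . X X . .
    . . . . . . . . . . . .
T3:
  2·area = 120
  edge (6, 4)→(18, 0): d=(12,-4) top-left  bias=+0
  edge (18, 0)→(18, 10): d=(0,10) right/bottom  bias=-1
  edge (18, 10)→(6, 4): d=(-12,-6) top-left  bias=+0
    (7,0)@(15, 1): e=[0,30,90] → X  [on edge]
    (8,0)@(17, 1): e=[8,10,102] → X
    (9,0)@(19, 1): e=[16,-10,114] → .
    (4,1)@(9, 3): e=[0,90,30] → X  [on edge]
    (5,1)@(11, 3): e=[8,70,42] → X
    (6,1)@(13, 3): e=[16,50,54] → X
    (9,1)@(19, 3): e=[40,-10,90] → .
    (1,2)@(3, 5): e=[0,150,-30] → .  [on edge]
    (4,2)@(9, 5): e=[24,90,6] → X
    (9,2)@(19, 5): e=[64,-10,66] → .
    (4,3)@(9, 7): e=[48,90,-18] → .
    (5,3)@(11, 7): e=[56,70,-6] → .
  covered (16 px):
    . . . . . . . X X . . .
    . . . . X X X X X . . .
    . . . . X X X X X . . .
    . . . . . . X X X . . .
    . . . . . . . . X . . .

Z-buffer (winner per pixel, '.' = empty):
  . . 0 0 0 0 2 3 3 . . .
  . . . 2 3 3 3 3 3 . . .
  . . . 1 3 3 3 3 3 . . .
  . . . 1 1 1 3 3 3 2 . .
  . . . . 1 . . . 3 . . .

Result: 2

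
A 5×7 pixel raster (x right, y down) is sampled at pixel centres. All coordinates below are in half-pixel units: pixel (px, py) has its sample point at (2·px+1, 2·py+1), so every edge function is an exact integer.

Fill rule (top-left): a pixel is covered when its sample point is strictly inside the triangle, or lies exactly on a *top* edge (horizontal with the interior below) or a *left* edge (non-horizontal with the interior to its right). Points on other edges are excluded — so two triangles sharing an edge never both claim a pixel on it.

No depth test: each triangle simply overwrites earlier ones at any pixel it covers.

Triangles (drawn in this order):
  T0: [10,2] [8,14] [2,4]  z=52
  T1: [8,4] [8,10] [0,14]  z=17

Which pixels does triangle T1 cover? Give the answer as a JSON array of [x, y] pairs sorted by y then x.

T0:
  2·area = 92
  edge (10, 2)→(8, 14): d=(-2,12) right/bottom  bias=-1
  edge (8, 14)→(2, 4): d=(-6,-10) top-left  bias=+0
  edge (2, 4)→(10, 2): d=(8,-2) top-left  bias=+0
    (3,1)@(7, 3): e=[34,56,2] → #
    (4,1)@(9, 3): e=[10,76,6] → #
    (1,2)@(3, 5): e=[78,4,10] → #
    (2,2)@(5, 5): e=[54,24,14] → #
    (1,3)@(3, 7): e=[74,-8,26] → ·
    (2,3)@(5, 7): e=[50,12,30] → #
    (2,4)@(5, 9): e=[46,0,46] → #  [on edge]
    (4,4)@(9, 9): e=[-2,40,54] → ·
    (2,5)@(5, 11): e=[42,-12,62] → ·
    (3,5)@(7, 11): e=[18,8,66] → #
    (4,5)@(9, 11): e=[-6,28,70] → ·
    (3,6)@(7, 13): e=[14,-4,82] → ·
  covered (12 px):
    · · · · ·
    · · · # #
    · # # # #
    · · # # #
    · · # # ·
    · · · # ·
    · · · · ·
T1:
  2·area = 48
  edge (8, 4)→(8, 10): d=(0,6) right/bottom  bias=-1
  edge (8, 10)→(0, 14): d=(-8,4) right/bottom  bias=-1
  edge (0, 14)→(8, 4): d=(8,-10) top-left  bias=+0
    (3,3)@(7, 7): e=[6,28,14] → #
    (4,3)@(9, 7): e=[-6,20,34] → ·
    (2,4)@(5, 9): e=[18,20,10] → #
    (4,4)@(9, 9): e=[-6,4,50] → ·
    (1,5)@(3, 11): e=[30,12,6] → #
    (3,5)@(7, 11): e=[6,-4,46] → ·
    (0,6)@(1, 13): e=[42,4,2] → #
    (1,6)@(3, 13): e=[30,-4,22] → ·
    (2,6)@(5, 13): e=[18,-12,42] → ·
  covered (6 px):
    · · · · ·
    · · · · ·
    · · · · ·
    · · · # ·
    · · # # ·
    · # # · ·
    # · · · ·

Final: [[3,3],[2,4],[3,4],[1,5],[2,5],[0,6]]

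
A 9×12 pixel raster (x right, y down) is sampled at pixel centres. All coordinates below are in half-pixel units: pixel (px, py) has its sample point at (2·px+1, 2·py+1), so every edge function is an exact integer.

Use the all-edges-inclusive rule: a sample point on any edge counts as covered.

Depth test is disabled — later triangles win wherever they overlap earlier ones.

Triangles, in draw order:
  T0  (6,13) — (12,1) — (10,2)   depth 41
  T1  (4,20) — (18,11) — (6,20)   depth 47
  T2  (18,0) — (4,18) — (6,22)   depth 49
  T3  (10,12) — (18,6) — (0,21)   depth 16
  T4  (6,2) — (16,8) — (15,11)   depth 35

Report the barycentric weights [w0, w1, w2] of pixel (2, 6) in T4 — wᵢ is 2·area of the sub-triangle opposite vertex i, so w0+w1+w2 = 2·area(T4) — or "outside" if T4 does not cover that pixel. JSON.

T0:
  2·area = 18  (B↔C swapped to make it positive)
  edge (6, 13)→(10, 2): d=(4,-11) inclusive
  edge (10, 2)→(12, 1): d=(2,-1) inclusive
  edge (12, 1)→(6, 13): d=(-6,12) inclusive
    (5,1)@(11, 3): e=[15,3,0] → █  [on edge]
    (6,1)@(13, 3): e=[37,5,-24] → ·
    (4,2)@(9, 5): e=[1,5,12] → █
    (5,2)@(11, 5): e=[23,7,-12] → ·
    (4,3)@(9, 7): e=[9,9,0] → █  [on edge]
    (5,3)@(11, 7): e=[31,11,-24] → ·
    (4,4)@(9, 9): e=[17,13,-12] → ·
    (3,5)@(7, 11): e=[3,15,0] → █  [on edge]
    (4,5)@(9, 11): e=[25,17,-24] → ·
    (3,6)@(7, 13): e=[11,19,-12] → ·
    (2,7)@(5, 15): e=[-3,21,0] → ·  [on edge]
    (1,9)@(3, 19): e=[-9,27,0] → ·  [on edge]
    (0,11)@(1, 23): e=[-15,33,0] → ·  [on edge]
  covered (4 px):
    · · · · · · · · ·
    · · · · · █ · · ·
    · · · · █ · · · ·
    · · · · █ · · · ·
    · · · · · · · · ·
    · · · █ · · · · ·
    · · · · · · · · ·
    · · · · · · · · ·
    · · · · · · · · ·
    · · · · · · · · ·
    · · · · · · · · ·
    · · · · · · · · ·
T1:
  2·area = 18
  edge (4, 20)→(18, 11): d=(14,-9) inclusive
  edge (18, 11)→(6, 20): d=(-12,9) inclusive
  edge (6, 20)→(4, 20): d=(-2,0) inclusive
    (7,6)@(15, 13): e=[1,3,14] → █
    (8,6)@(17, 13): e=[19,-15,14] → ·
    (7,7)@(15, 15): e=[29,-21,10] → ·
    (4,8)@(9, 17): e=[3,9,6] → █
    (5,8)@(11, 17): e=[21,-9,6] → ·
    (3,9)@(7, 19): e=[13,3,2] → █
    (4,9)@(9, 19): e=[31,-15,2] → ·
    (3,10)@(7, 21): e=[41,-21,-2] → ·
  covered (3 px):
    · · · · · · · · ·
    · · · · · · · · ·
    · · · · · · · · ·
    · · · · · · · · ·
    · · · · · · · · ·
    · · · · · · · · ·
    · · · · · · · █ ·
    · · · · · · · · ·
    · · · · █ · · · ·
    · · · █ · · · · ·
    · · · · · · · · ·
    · · · · · · · · ·
T2:
  2·area = 92  (B↔C swapped to make it positive)
  edge (18, 0)→(6, 22): d=(-12,22) inclusive
  edge (6, 22)→(4, 18): d=(-2,-4) inclusive
  edge (4, 18)→(18, 0): d=(14,-18) inclusive
    (7,2)@(15, 5): e=[6,70,16] → █
    (8,2)@(17, 5): e=[-38,78,52] → ·
    (6,3)@(13, 7): e=[26,58,8] → █
    (7,3)@(15, 7): e=[-18,66,44] → ·
    (5,4)@(11, 9): e=[46,46,0] → █  [on edge]
    (7,4)@(15, 9): e=[-42,62,72] → ·
    (5,5)@(11, 11): e=[22,42,28] → █
    (6,5)@(13, 11): e=[-22,50,64] → ·
    (4,6)@(9, 13): e=[42,30,20] → █
    (5,6)@(11, 13): e=[-2,38,56] → ·
    (3,7)@(7, 15): e=[62,18,12] → █
    (5,7)@(11, 15): e=[-26,34,84] → ·
  covered (12 px):
    · · · · · · · · ·
    · · · · · · · · ·
    · · · · · · · █ ·
    · · · · · · █ · ·
    · · · · · █ █ · ·
    · · · · · █ · · ·
    · · · · █ · · · ·
    · · · █ █ · · · ·
    · · █ █ · · · · ·
    · · █ █ · · · · ·
    · · · · · · · · ·
    · · · · · · · · ·
T3:
  2·area = 12
  edge (10, 12)→(18, 6): d=(8,-6) inclusive
  edge (18, 6)→(0, 21): d=(-18,15) inclusive
  edge (0, 21)→(10, 12): d=(10,-9) inclusive
    (4,6)@(9, 13): e=[2,9,1] → █
    (5,6)@(11, 13): e=[14,-21,19] → ·
    (3,7)@(7, 15): e=[6,3,3] → █
    (4,7)@(9, 15): e=[18,-27,21] → ·
    (3,8)@(7, 17): e=[22,-33,23] → ·
  covered (2 px):
    · · · · · · · · ·
    · · · · · · · · ·
    · · · · · · · · ·
    · · · · · · · · ·
    · · · · · · · · ·
    · · · · · · · · ·
    · · · · █ · · · ·
    · · · █ · · · · ·
    · · · · · · · · ·
    · · · · · · · · ·
    · · · · · · · · ·
    · · · · · · · · ·
T4:
  2·area = 36
  edge (6, 2)→(16, 8): d=(10,6) inclusive
  edge (16, 8)→(15, 11): d=(-1,3) inclusive
  edge (15, 11)→(6, 2): d=(-9,-9) inclusive
    (2,0)@(5, 1): e=[-4,40,0] → ·  [on edge]
    (3,1)@(7, 3): e=[4,32,0] → █  [on edge]
    (4,1)@(9, 3): e=[-8,26,18] → ·
    (3,2)@(7, 5): e=[24,30,-18] → ·
    (4,2)@(9, 5): e=[12,24,0] → █  [on edge]
    (5,2)@(11, 5): e=[0,18,18] → █  [on edge]
    (6,2)@(13, 5): e=[-12,12,36] → ·
    (8,2)@(17, 5): e=[-36,0,72] → ·  [on edge]
    (4,3)@(9, 7): e=[32,22,-18] → ·
    (5,3)@(11, 7): e=[20,16,0] → █  [on edge]
    (6,3)@(13, 7): e=[8,10,18] → █
    (7,3)@(15, 7): e=[-4,4,36] → ·
    (6,4)@(13, 9): e=[28,8,0] → █  [on edge]
    (7,5)@(15, 11): e=[36,0,0] → █  [on edge]
    (8,6)@(17, 13): e=[44,-8,0] → ·  [on edge]
    (6,8)@(13, 17): e=[108,0,-72] → ·  [on edge]
    (5,11)@(11, 23): e=[180,0,-144] → ·  [on edge]
  covered (8 px):
    · · · · · · · · ·
    · · · █ · · · · ·
    · · · · █ █ · · ·
    · · · · · █ █ · ·
    · · · · · · █ █ ·
    · · · · · · · █ ·
    · · · · · · · · ·
    · · · · · · · · ·
    · · · · · · · · ·
    · · · · · · · · ·
    · · · · · · · · ·
    · · · · · · · · ·

Answer: "outside"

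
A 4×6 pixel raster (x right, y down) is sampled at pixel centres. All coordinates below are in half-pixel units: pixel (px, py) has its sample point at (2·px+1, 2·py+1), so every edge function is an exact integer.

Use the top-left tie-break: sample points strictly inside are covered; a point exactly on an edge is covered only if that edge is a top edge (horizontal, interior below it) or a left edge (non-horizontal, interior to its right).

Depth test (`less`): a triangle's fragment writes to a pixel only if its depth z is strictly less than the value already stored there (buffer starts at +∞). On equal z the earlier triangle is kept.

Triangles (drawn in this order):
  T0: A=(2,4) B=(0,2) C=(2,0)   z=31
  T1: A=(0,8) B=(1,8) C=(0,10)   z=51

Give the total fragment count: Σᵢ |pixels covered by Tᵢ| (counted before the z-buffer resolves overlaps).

T0:
  2·area = 8
  edge (2, 4)→(0, 2): d=(-2,-2) top-left  bias=+0
  edge (0, 2)→(2, 0): d=(2,-2) top-left  bias=+0
  edge (2, 0)→(2, 4): d=(0,4) right/bottom  bias=-1
    (0,0)@(1, 1): e=[4,0,4] → #  [on edge]
    (1,0)@(3, 1): e=[8,4,-4] → ·
    (0,1)@(1, 3): e=[0,4,4] → #  [on edge]
    (1,1)@(3, 3): e=[4,8,-4] → ·
    (0,2)@(1, 5): e=[-4,8,4] → ·
    (1,2)@(3, 5): e=[0,12,-4] → ·  [on edge]
    (2,3)@(5, 7): e=[0,20,-12] → ·  [on edge]
    (3,4)@(7, 9): e=[0,28,-20] → ·  [on edge]
  covered (2 px):
    # · · ·
    # · · ·
    · · · ·
    · · · ·
    · · · ·
    · · · ·
T1:
  2·area = 2
  edge (0, 8)→(1, 8): d=(1,0) top-left  bias=+0
  edge (1, 8)→(0, 10): d=(-1,2) right/bottom  bias=-1
  edge (0, 10)→(0, 8): d=(0,-2) top-left  bias=+0
  covered (0 px):
    · · · ·
    · · · ·
    · · · ·
    · · · ·
    · · · ·
    · · · ·

Answer: 2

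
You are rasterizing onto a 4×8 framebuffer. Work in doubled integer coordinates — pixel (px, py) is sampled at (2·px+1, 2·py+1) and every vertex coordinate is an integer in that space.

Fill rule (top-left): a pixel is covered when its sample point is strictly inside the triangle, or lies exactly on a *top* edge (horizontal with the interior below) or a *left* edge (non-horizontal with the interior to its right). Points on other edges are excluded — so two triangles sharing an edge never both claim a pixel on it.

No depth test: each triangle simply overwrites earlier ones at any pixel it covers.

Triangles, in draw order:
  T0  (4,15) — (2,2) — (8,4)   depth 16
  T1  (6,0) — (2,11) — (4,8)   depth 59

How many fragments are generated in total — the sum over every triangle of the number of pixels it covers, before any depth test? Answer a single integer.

T0:
  2·area = 74
  edge (4, 15)→(2, 2): d=(-2,-13) top-left  bias=+0
  edge (2, 2)→(8, 4): d=(6,2) right/bottom  bias=-1
  edge (8, 4)→(4, 15): d=(-4,11) right/bottom  bias=-1
    (1,1)@(3, 3): e=[11,4,59] → #
    (2,1)@(5, 3): e=[37,0,37] → ·  [on edge]
    (1,2)@(3, 5): e=[7,16,51] → #
    (2,2)@(5, 5): e=[33,12,29] → #
    (3,2)@(7, 5): e=[59,8,7] → #
    (1,3)@(3, 7): e=[3,28,43] → #
    (3,3)@(7, 7): e=[55,20,-1] → ·
    (1,4)@(3, 9): e=[-1,40,35] → ·
    (2,4)@(5, 9): e=[25,36,13] → #
    (3,4)@(7, 9): e=[51,32,-9] → ·
    (2,5)@(5, 11): e=[21,48,5] → #
    (3,5)@(7, 11): e=[47,44,-17] → ·
  covered (8 px):
    · · · ·
    · # · ·
    · # # #
    · # # ·
    · · # ·
    · · # ·
    · · · ·
    · · · ·
T1:
  2·area = 10  (B↔C swapped to make it positive)
  edge (6, 0)→(4, 8): d=(-2,8) right/bottom  bias=-1
  edge (4, 8)→(2, 11): d=(-2,3) right/bottom  bias=-1
  edge (2, 11)→(6, 0): d=(4,-11) top-left  bias=+0
    (2,1)@(5, 3): e=[2,7,1] → #
    (3,1)@(7, 3): e=[-14,1,23] → ·
    (2,2)@(5, 5): e=[-2,3,9] → ·
    (1,4)@(3, 9): e=[6,1,3] → #
    (2,4)@(5, 9): e=[-10,-5,25] → ·
    (1,5)@(3, 11): e=[2,-3,11] → ·
  covered (2 px):
    · · · ·
    · · # ·
    · · · ·
    · · · ·
    · # · ·
    · · · ·
    · · · ·
    · · · ·

Final: 10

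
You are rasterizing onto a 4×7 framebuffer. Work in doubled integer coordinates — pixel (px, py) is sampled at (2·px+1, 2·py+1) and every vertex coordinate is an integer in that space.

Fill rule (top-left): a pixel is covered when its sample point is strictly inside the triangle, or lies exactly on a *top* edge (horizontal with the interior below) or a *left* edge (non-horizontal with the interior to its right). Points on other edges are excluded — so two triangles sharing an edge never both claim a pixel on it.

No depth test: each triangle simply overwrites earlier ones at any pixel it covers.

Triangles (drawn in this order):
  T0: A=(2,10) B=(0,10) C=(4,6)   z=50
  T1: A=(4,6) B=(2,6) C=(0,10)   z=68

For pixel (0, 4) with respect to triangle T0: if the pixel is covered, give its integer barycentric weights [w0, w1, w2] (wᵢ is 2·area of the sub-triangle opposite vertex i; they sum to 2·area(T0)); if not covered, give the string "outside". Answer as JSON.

T0:
  2·area = 8
  edge (2, 10)→(0, 10): d=(-2,0) right/bottom  bias=-1
  edge (0, 10)→(4, 6): d=(4,-4) top-left  bias=+0
  edge (4, 6)→(2, 10): d=(-2,4) right/bottom  bias=-1
    (3,1)@(7, 3): e=[14,0,-6] → .  [on edge]
    (2,2)@(5, 5): e=[10,0,-2] → .  [on edge]
    (1,3)@(3, 7): e=[6,0,2] → X  [on edge]
    (2,3)@(5, 7): e=[6,8,-6] → .
    (0,4)@(1, 9): e=[2,0,6] → X  [on edge]
    (1,4)@(3, 9): e=[2,8,-2] → .
    (0,5)@(1, 11): e=[-2,8,2] → .
  covered (2 px):
    . . . .
    . . . .
    . . . .
    . X . .
    X . . .
    . . . .
    . . . .
T1:
  2·area = 8  (B↔C swapped to make it positive)
  edge (4, 6)→(0, 10): d=(-4,4) right/bottom  bias=-1
  edge (0, 10)→(2, 6): d=(2,-4) top-left  bias=+0
  edge (2, 6)→(4, 6): d=(2,0) top-left  bias=+0
    (3,1)@(7, 3): e=[0,14,-6] → .  [on edge]
    (2,2)@(5, 5): e=[0,10,-2] → .  [on edge]
    (1,3)@(3, 7): e=[0,6,2] → .  [on edge]
    (0,4)@(1, 9): e=[0,2,6] → .  [on edge]
  covered (0 px):
    . . . .
    . . . .
    . . . .
    . . . .
    . . . .
    . . . .
    . . . .

Result: [0,6,2]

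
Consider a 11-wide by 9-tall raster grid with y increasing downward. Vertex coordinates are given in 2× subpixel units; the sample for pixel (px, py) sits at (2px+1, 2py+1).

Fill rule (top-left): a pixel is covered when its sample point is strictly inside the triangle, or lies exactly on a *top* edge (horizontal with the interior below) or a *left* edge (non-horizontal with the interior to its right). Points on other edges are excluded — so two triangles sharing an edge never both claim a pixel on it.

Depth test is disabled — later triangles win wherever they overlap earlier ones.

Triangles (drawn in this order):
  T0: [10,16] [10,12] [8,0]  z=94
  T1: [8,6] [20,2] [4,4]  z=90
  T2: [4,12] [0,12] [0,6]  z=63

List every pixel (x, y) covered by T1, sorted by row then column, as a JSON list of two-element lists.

T0:
  2·area = 8  (B↔C swapped to make it positive)
  edge (10, 16)→(8, 0): d=(-2,-16) top-left  bias=+0
  edge (8, 0)→(10, 12): d=(2,12) right/bottom  bias=-1
  edge (10, 12)→(10, 16): d=(0,4) right/bottom  bias=-1
    (4,3)@(9, 7): e=[2,2,4] → X
    (5,3)@(11, 7): e=[34,-22,-4] → .
    (4,4)@(9, 9): e=[-2,6,4] → .
  covered (1 px):
    . . . . . . . . . . .
    . . . . . . . . . . .
    . . . . . . . . . . .
    . . . . X . . . . . .
    . . . . . . . . . . .
    . . . . . . . . . . .
    . . . . . . . . . . .
    . . . . . . . . . . .
    . . . . . . . . . . .
T1:
  2·area = 40  (B↔C swapped to make it positive)
  edge (8, 6)→(4, 4): d=(-4,-2) top-left  bias=+0
  edge (4, 4)→(20, 2): d=(16,-2) top-left  bias=+0
  edge (20, 2)→(8, 6): d=(-12,4) right/bottom  bias=-1
    (6,1)@(13, 3): e=[22,2,16] → X
    (7,1)@(15, 3): e=[26,6,8] → X
    (8,1)@(17, 3): e=[30,10,0] → .  [on edge]
    (3,2)@(7, 5): e=[2,22,16] → X
    (4,2)@(9, 5): e=[6,26,8] → X
    (5,2)@(11, 5): e=[10,30,0] → .  [on edge]
    (6,2)@(13, 5): e=[14,34,-8] → .
    (7,2)@(15, 5): e=[18,38,-16] → .
    (2,3)@(5, 7): e=[-10,50,0] → .  [on edge]
    (3,3)@(7, 7): e=[-6,54,-8] → .
    (4,3)@(9, 7): e=[-2,58,-16] → .
  covered (4 px):
    . . . . . . . . . . .
    . . . . . . X X . . .
    . . . X X . . . . . .
    . . . . . . . . . . .
    . . . . . . . . . . .
    . . . . . . . . . . .
    . . . . . . . . . . .
    . . . . . . . . . . .
    . . . . . . . . . . .
T2:
  2·area = 24
  edge (4, 12)→(0, 12): d=(-4,0) right/bottom  bias=-1
  edge (0, 12)→(0, 6): d=(0,-6) top-left  bias=+0
  edge (0, 6)→(4, 12): d=(4,6) right/bottom  bias=-1
    (0,4)@(1, 9): e=[12,6,6] → X
    (1,4)@(3, 9): e=[12,18,-6] → .
    (0,5)@(1, 11): e=[4,6,14] → X
    (1,5)@(3, 11): e=[4,18,2] → X
    (2,5)@(5, 11): e=[4,30,-10] → .
    (0,6)@(1, 13): e=[-4,6,22] → .
    (1,6)@(3, 13): e=[-4,18,10] → .
  covered (3 px):
    . . . . . . . . . . .
    . . . . . . . . . . .
    . . . . . . . . . . .
    . . . . . . . . . . .
    X . . . . . . . . . .
    X X . . . . . . . . .
    . . . . . . . . . . .
    . . . . . . . . . . .
    . . . . . . . . . . .

Answer: [[6,1],[7,1],[3,2],[4,2]]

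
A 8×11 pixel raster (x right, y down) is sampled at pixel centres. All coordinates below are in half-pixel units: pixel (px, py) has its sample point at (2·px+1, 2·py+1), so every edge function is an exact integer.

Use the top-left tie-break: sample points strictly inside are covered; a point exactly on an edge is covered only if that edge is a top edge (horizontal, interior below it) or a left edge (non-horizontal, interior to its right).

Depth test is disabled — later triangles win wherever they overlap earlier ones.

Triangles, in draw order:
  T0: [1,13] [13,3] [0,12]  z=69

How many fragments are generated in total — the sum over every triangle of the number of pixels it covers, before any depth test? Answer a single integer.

T0:
  2·area = 22  (B↔C swapped to make it positive)
  edge (1, 13)→(0, 12): d=(-1,-1) top-left  bias=+0
  edge (0, 12)→(13, 3): d=(13,-9) top-left  bias=+0
  edge (13, 3)→(1, 13): d=(-12,10) right/bottom  bias=-1
    (6,1)@(13, 3): e=[22,0,0] → .  [on edge]
    (2,4)@(5, 9): e=[8,6,8] → X
    (3,4)@(7, 9): e=[10,24,-12] → .
    (1,5)@(3, 11): e=[4,14,4] → X
    (2,5)@(5, 11): e=[6,32,-16] → .
    (0,6)@(1, 13): e=[0,22,0] → .  [on edge]
    (1,6)@(3, 13): e=[2,40,-20] → .
    (1,7)@(3, 15): e=[0,66,-44] → .  [on edge]
    (2,8)@(5, 17): e=[0,110,-88] → .  [on edge]
    (3,9)@(7, 19): e=[0,154,-132] → .  [on edge]
    (4,10)@(9, 21): e=[0,198,-176] → .  [on edge]
  covered (2 px):
    . . . . . . . .
    . . . . . . . .
    . . . . . . . .
    . . . . . . . .
    . . X . . . . .
    . X . . . . . .
    . . . . . . . .
    . . . . . . . .
    . . . . . . . .
    . . . . . . . .
    . . . . . . . .

Answer: 2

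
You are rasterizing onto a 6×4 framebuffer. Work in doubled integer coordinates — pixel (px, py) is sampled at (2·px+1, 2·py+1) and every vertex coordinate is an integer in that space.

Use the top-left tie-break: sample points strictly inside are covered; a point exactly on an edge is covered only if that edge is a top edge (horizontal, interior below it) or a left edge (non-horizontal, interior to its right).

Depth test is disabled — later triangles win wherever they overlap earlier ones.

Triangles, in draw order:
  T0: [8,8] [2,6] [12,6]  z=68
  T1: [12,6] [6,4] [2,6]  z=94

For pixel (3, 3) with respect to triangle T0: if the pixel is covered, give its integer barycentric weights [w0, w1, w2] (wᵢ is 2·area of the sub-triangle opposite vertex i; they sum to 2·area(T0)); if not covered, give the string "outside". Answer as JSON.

T0:
  2·area = 20
  edge (8, 8)→(2, 6): d=(-6,-2) top-left  bias=+0
  edge (2, 6)→(12, 6): d=(10,0) top-left  bias=+0
  edge (12, 6)→(8, 8): d=(-4,2) right/bottom  bias=-1
    (2,3)@(5, 7): e=[0,10,10] → █  [on edge]
    (3,3)@(7, 7): e=[4,10,6] → █
    (4,3)@(9, 7): e=[8,10,2] → █
    (5,3)@(11, 7): e=[12,10,-2] → ·
  covered (3 px):
    · · · · · ·
    · · · · · ·
    · · · · · ·
    · · █ █ █ ·
T1:
  2·area = 20  (B↔C swapped to make it positive)
  edge (12, 6)→(2, 6): d=(-10,0) right/bottom  bias=-1
  edge (2, 6)→(6, 4): d=(4,-2) top-left  bias=+0
  edge (6, 4)→(12, 6): d=(6,2) right/bottom  bias=-1
    (1,1)@(3, 3): e=[30,-10,0] → ·  [on edge]
    (2,2)@(5, 5): e=[10,2,8] → █
    (3,2)@(7, 5): e=[10,6,4] → █
    (4,2)@(9, 5): e=[10,10,0] → ·  [on edge]
    (2,3)@(5, 7): e=[-10,10,20] → ·
    (3,3)@(7, 7): e=[-10,14,16] → ·
  covered (2 px):
    · · · · · ·
    · · · · · ·
    · · █ █ · ·
    · · · · · ·

Result: [10,6,4]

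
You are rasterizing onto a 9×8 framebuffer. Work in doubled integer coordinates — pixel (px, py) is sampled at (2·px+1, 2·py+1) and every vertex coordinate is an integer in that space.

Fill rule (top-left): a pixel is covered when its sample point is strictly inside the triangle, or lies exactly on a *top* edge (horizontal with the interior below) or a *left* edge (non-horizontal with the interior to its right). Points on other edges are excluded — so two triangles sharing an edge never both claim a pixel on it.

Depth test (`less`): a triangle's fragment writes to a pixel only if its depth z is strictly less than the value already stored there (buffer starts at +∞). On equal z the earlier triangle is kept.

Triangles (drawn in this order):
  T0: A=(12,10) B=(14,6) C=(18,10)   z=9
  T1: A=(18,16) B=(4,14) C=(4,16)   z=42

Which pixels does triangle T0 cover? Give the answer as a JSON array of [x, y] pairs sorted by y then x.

T0:
  2·area = 24
  edge (12, 10)→(14, 6): d=(2,-4) top-left  bias=+0
  edge (14, 6)→(18, 10): d=(4,4) right/bottom  bias=-1
  edge (18, 10)→(12, 10): d=(-6,0) right/bottom  bias=-1
    (4,0)@(9, 1): e=[-30,0,54] → ·  [on edge]
    (5,1)@(11, 3): e=[-18,0,42] → ·  [on edge]
    (6,2)@(13, 5): e=[-6,0,30] → ·  [on edge]
    (7,3)@(15, 7): e=[6,0,18] → ·  [on edge]
    (6,4)@(13, 9): e=[2,16,6] → #
    (7,4)@(15, 9): e=[10,8,6] → #
    (8,4)@(17, 9): e=[18,0,6] → ·  [on edge]
    (6,5)@(13, 11): e=[6,24,-6] → ·
    (7,5)@(15, 11): e=[14,16,-6] → ·
  covered (2 px):
    · · · · · · · · ·
    · · · · · · · · ·
    · · · · · · · · ·
    · · · · · · · · ·
    · · · · · · # # ·
    · · · · · · · · ·
    · · · · · · · · ·
    · · · · · · · · ·
T1:
  2·area = 28  (B↔C swapped to make it positive)
  edge (18, 16)→(4, 16): d=(-14,0) right/bottom  bias=-1
  edge (4, 16)→(4, 14): d=(0,-2) top-left  bias=+0
  edge (4, 14)→(18, 16): d=(14,2) right/bottom  bias=-1
    (2,7)@(5, 15): e=[14,2,12] → #
    (3,7)@(7, 15): e=[14,6,8] → #
    (4,7)@(9, 15): e=[14,10,4] → #
    (5,7)@(11, 15): e=[14,14,0] → ·  [on edge]
  covered (3 px):
    · · · · · · · · ·
    · · · · · · · · ·
    · · · · · · · · ·
    · · · · · · · · ·
    · · · · · · · · ·
    · · · · · · · · ·
    · · · · · · · · ·
    · · # # # · · · ·

Final: [[6,4],[7,4]]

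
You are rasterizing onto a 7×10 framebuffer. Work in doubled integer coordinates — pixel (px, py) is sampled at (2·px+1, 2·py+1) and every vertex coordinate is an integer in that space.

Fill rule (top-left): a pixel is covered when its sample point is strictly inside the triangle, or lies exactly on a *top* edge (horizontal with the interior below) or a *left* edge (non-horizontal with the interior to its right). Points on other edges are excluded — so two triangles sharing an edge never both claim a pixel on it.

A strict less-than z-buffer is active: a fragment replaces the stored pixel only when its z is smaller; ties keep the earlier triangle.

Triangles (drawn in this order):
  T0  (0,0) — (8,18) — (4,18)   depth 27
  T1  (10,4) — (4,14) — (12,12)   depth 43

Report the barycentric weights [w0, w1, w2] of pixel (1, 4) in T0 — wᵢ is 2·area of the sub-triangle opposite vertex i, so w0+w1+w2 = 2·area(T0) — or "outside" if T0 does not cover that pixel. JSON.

T0:
  2·area = 72
  edge (0, 0)→(8, 18): d=(8,18) right/bottom  bias=-1
  edge (8, 18)→(4, 18): d=(-4,0) right/bottom  bias=-1
  edge (4, 18)→(0, 0): d=(-4,-18) top-left  bias=+0
    (0,1)@(1, 3): e=[6,60,6] → █
    (1,1)@(3, 3): e=[-30,60,42] → ·
    (0,2)@(1, 5): e=[22,52,-2] → ·
    (1,3)@(3, 7): e=[2,44,26] → █
    (2,3)@(5, 7): e=[-34,44,62] → ·
    (1,4)@(3, 9): e=[18,36,18] → █
    (2,4)@(5, 9): e=[-18,36,54] → ·
    (1,5)@(3, 11): e=[34,28,10] → █
    (2,5)@(5, 11): e=[-2,28,46] → ·
    (1,6)@(3, 13): e=[50,20,2] → █
    (2,6)@(5, 13): e=[14,20,38] → █
    (3,6)@(7, 13): e=[-22,20,74] → ·
  covered (9 px):
    · · · · · · ·
    █ · · · · · ·
    · · · · · · ·
    · █ · · · · ·
    · █ · · · · ·
    · █ · · · · ·
    · █ █ · · · ·
    · · █ · · · ·
    · · █ █ · · ·
    · · · · · · ·
T1:
  2·area = 68  (B↔C swapped to make it positive)
  edge (10, 4)→(12, 12): d=(2,8) right/bottom  bias=-1
  edge (12, 12)→(4, 14): d=(-8,2) right/bottom  bias=-1
  edge (4, 14)→(10, 4): d=(6,-10) top-left  bias=+0
    (4,3)@(9, 7): e=[14,46,8] → █
    (5,3)@(11, 7): e=[-2,42,28] → ·
    (3,4)@(7, 9): e=[34,34,0] → █  [on edge]
    (5,4)@(11, 9): e=[2,26,40] → █
    (6,4)@(13, 9): e=[-14,22,60] → ·
    (3,5)@(7, 11): e=[38,18,12] → █
    (6,5)@(13, 11): e=[-10,6,72] → ·
    (2,6)@(5, 13): e=[58,6,4] → █
    (4,6)@(9, 13): e=[26,-2,44] → ·
    (5,6)@(11, 13): e=[10,-6,64] → ·
    (2,7)@(5, 15): e=[62,-10,16] → ·
    (3,7)@(7, 15): e=[46,-14,36] → ·
    (0,9)@(1, 19): e=[102,-34,0] → ·  [on edge]
  covered (9 px):
    · · · · · · ·
    · · · · · · ·
    · · · · · · ·
    · · · · █ · ·
    · · · █ █ █ ·
    · · · █ █ █ ·
    · · █ █ · · ·
    · · · · · · ·
    · · · · · · ·
    · · · · · · ·

Final: [36,18,18]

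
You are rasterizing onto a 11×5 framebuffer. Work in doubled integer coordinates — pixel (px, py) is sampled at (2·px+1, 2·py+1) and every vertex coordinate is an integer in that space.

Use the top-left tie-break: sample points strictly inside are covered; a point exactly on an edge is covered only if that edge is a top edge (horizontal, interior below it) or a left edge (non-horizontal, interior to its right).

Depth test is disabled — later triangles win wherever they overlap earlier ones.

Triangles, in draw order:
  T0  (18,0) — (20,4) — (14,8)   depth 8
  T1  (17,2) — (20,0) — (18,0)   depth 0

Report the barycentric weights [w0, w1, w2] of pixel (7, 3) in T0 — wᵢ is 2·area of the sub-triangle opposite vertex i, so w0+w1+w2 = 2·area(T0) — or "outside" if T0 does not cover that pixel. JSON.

T0:
  2·area = 32
  edge (18, 0)→(20, 4): d=(2,4) right/bottom  bias=-1
  edge (20, 4)→(14, 8): d=(-6,4) right/bottom  bias=-1
  edge (14, 8)→(18, 0): d=(4,-8) top-left  bias=+0
    (8,1)@(17, 3): e=[10,18,4] → █
    (9,1)@(19, 3): e=[2,10,20] → █
    (10,1)@(21, 3): e=[-6,2,36] → ·
    (8,2)@(17, 5): e=[14,6,12] → █
    (9,2)@(19, 5): e=[6,-2,28] → ·
    (7,3)@(15, 7): e=[26,2,4] → █
    (8,3)@(17, 7): e=[18,-6,20] → ·
    (7,4)@(15, 9): e=[30,-10,12] → ·
  covered (4 px):
    · · · · · · · · · · ·
    · · · · · · · · █ █ ·
    · · · · · · · · █ · ·
    · · · · · · · █ · · ·
    · · · · · · · · · · ·
T1:
  2·area = 4  (B↔C swapped to make it positive)
  edge (17, 2)→(18, 0): d=(1,-2) top-left  bias=+0
  edge (18, 0)→(20, 0): d=(2,0) top-left  bias=+0
  edge (20, 0)→(17, 2): d=(-3,2) right/bottom  bias=-1
  covered (0 px):
    · · · · · · · · · · ·
    · · · · · · · · · · ·
    · · · · · · · · · · ·
    · · · · · · · · · · ·
    · · · · · · · · · · ·

Final: [2,4,26]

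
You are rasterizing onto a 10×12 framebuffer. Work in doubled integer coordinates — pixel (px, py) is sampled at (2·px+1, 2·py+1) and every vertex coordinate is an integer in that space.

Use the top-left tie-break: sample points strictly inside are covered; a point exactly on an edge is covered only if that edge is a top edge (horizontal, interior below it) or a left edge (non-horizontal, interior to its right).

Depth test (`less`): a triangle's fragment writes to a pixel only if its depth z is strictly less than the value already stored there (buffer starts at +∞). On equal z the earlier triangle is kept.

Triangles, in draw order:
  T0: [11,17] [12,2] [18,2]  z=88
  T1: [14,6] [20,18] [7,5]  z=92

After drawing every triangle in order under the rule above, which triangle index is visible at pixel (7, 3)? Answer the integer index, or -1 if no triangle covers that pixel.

T0:
  2·area = 90
  edge (11, 17)→(12, 2): d=(1,-15) top-left  bias=+0
  edge (12, 2)→(18, 2): d=(6,0) top-left  bias=+0
  edge (18, 2)→(11, 17): d=(-7,15) right/bottom  bias=-1
    (6,1)@(13, 3): e=[16,6,68] → X
    (7,1)@(15, 3): e=[46,6,38] → X
    (8,1)@(17, 3): e=[76,6,8] → X
    (9,1)@(19, 3): e=[106,6,-22] → .
    (6,2)@(13, 5): e=[18,18,54] → X
    (8,2)@(17, 5): e=[78,18,-6] → .
    (6,3)@(13, 7): e=[20,30,40] → X
    (8,3)@(17, 7): e=[80,30,-20] → .
    (6,4)@(13, 9): e=[22,42,26] → X
    (7,4)@(15, 9): e=[52,42,-4] → .
    (6,5)@(13, 11): e=[24,54,12] → X
    (7,5)@(15, 11): e=[54,54,-18] → .
    (5,8)@(11, 17): e=[0,90,0] → .  [on edge]
  covered (9 px):
    . . . . . . . . . .
    . . . . . . X X X .
    . . . . . . X X . .
    . . . . . . X X . .
    . . . . . . X . . .
    . . . . . . X . . .
    . . . . . . . . . .
    . . . . . . . . . .
    . . . . . . . . . .
    . . . . . . . . . .
    . . . . . . . . . .
    . . . . . . . . . .
T1:
  2·area = 78
  edge (14, 6)→(20, 18): d=(6,12) right/bottom  bias=-1
  edge (20, 18)→(7, 5): d=(-13,-13) top-left  bias=+0
  edge (7, 5)→(14, 6): d=(7,1) right/bottom  bias=-1
    (1,0)@(3, 1): e=[102,0,-24] → .  [on edge]
    (2,1)@(5, 3): e=[90,0,-12] → .  [on edge]
    (3,2)@(7, 5): e=[78,0,0] → .  [on edge]
    (4,3)@(9, 7): e=[66,0,12] → X  [on edge]
    (5,3)@(11, 7): e=[42,26,10] → X
    (6,3)@(13, 7): e=[18,52,8] → X
    (7,3)@(15, 7): e=[-6,78,6] → .
    (4,4)@(9, 9): e=[78,-26,26] → .
    (5,4)@(11, 9): e=[54,0,24] → X  [on edge]
    (7,4)@(15, 9): e=[6,52,20] → X
    (8,4)@(17, 9): e=[-18,78,18] → .
    (5,5)@(11, 11): e=[66,-26,38] → .
    (6,5)@(13, 11): e=[42,0,36] → X  [on edge]
    (7,6)@(15, 13): e=[30,0,48] → X  [on edge]
    (8,7)@(17, 15): e=[18,0,60] → X  [on edge]
    (9,8)@(19, 17): e=[6,0,72] → X  [on edge]
  covered (12 px):
    . . . . . . . . . .
    . . . . . . . . . .
    . . . . . . . . . .
    . . . . X X X . . .
    . . . . . X X X . .
    . . . . . . X X . .
    . . . . . . . X X .
    . . . . . . . . X .
    . . . . . . . . . X
    . . . . . . . . . .
    . . . . . . . . . .
    . . . . . . . . . .

Z-buffer (winner per pixel, '.' = empty):
  . . . . . . . . . .
  . . . . . . 0 0 0 .
  . . . . . . 0 0 . .
  . . . . 1 1 0 0 . .
  . . . . . 1 0 1 . .
  . . . . . . 0 1 . .
  . . . . . . . 1 1 .
  . . . . . . . . 1 .
  . . . . . . . . . 1
  . . . . . . . . . .
  . . . . . . . . . .
  . . . . . . . . . .

Result: 0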